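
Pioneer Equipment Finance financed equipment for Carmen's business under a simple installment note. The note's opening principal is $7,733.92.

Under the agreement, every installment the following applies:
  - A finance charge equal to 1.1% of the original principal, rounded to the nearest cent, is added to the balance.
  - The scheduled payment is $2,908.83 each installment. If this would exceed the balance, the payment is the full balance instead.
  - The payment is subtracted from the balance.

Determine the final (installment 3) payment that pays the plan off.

$2,171.47

Installment 1: $7,733.92 +$85.07 interest = $7,818.99; pay $2,908.83 → $4,910.16
Installment 2: $4,910.16 +$85.07 interest = $4,995.23; pay $2,908.83 → $2,086.40
Installment 3: $2,086.40 +$85.07 interest = $2,171.47; pay $2,171.47 → $0.00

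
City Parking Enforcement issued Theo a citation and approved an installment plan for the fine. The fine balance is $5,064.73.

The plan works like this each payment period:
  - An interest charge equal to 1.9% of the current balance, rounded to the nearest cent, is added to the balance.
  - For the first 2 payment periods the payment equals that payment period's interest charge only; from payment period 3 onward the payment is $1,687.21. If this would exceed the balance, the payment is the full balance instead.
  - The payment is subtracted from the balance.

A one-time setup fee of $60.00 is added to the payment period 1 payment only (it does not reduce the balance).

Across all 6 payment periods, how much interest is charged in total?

$393.70

Payment period 1: $5,064.73 +$96.23 interest = $5,160.96; pay $96.23 (+ $60.00 fee) → $5,064.73
Payment period 2: $5,064.73 +$96.23 interest = $5,160.96; pay $96.23 → $5,064.73
Payment period 3: $5,064.73 +$96.23 interest = $5,160.96; pay $1,687.21 → $3,473.75
Payment period 4: $3,473.75 +$66.00 interest = $3,539.75; pay $1,687.21 → $1,852.54
Payment period 5: $1,852.54 +$35.20 interest = $1,887.74; pay $1,687.21 → $200.53
Payment period 6: $200.53 +$3.81 interest = $204.34; pay $204.34 → $0.00
Total interest: $96.23 + $96.23 + $96.23 + $66.00 + $35.20 + $3.81 = $393.70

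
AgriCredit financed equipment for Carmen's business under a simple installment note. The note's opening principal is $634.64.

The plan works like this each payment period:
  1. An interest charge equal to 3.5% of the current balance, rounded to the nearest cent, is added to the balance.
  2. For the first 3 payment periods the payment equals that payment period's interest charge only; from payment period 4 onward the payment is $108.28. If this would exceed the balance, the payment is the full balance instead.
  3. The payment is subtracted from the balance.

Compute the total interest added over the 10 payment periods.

$155.04

Payment period 1: opening $634.64; interest $22.21 → $656.85; payment $22.21; balance $634.64
Payment period 2: opening $634.64; interest $22.21 → $656.85; payment $22.21; balance $634.64
Payment period 3: opening $634.64; interest $22.21 → $656.85; payment $22.21; balance $634.64
Payment period 4: opening $634.64; interest $22.21 → $656.85; payment $108.28; balance $548.57
Payment period 5: opening $548.57; interest $19.20 → $567.77; payment $108.28; balance $459.49
Payment period 6: opening $459.49; interest $16.08 → $475.57; payment $108.28; balance $367.29
Payment period 7: opening $367.29; interest $12.86 → $380.15; payment $108.28; balance $271.87
Payment period 8: opening $271.87; interest $9.52 → $281.39; payment $108.28; balance $173.11
Payment period 9: opening $173.11; interest $6.06 → $179.17; payment $108.28; balance $70.89
Payment period 10: opening $70.89; interest $2.48 → $73.37; payment $73.37; balance $0.00
Total interest: $22.21 + $22.21 + $22.21 + $22.21 + $19.20 + $16.08 + $12.86 + $9.52 + $6.06 + $2.48 = $155.04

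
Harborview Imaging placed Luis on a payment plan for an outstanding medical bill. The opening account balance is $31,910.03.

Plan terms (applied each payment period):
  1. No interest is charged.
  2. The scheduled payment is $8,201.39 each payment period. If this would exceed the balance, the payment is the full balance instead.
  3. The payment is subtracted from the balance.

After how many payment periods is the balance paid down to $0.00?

Payment period 1: opening $31,910.03; payment $8,201.39; balance $23,708.64
Payment period 2: opening $23,708.64; payment $8,201.39; balance $15,507.25
Payment period 3: opening $15,507.25; payment $8,201.39; balance $7,305.86
Payment period 4: opening $7,305.86; payment $7,305.86; balance $0.00
Balance reaches $0.00 in payment period 4.

4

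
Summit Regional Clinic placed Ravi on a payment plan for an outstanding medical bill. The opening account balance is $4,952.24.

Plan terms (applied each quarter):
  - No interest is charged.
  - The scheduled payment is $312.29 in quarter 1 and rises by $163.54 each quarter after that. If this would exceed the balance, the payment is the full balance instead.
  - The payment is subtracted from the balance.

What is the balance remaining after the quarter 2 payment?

$4,164.12

Quarter 1: opening $4,952.24; payment $312.29; balance $4,639.95
Quarter 2: opening $4,639.95; payment $475.83; balance $4,164.12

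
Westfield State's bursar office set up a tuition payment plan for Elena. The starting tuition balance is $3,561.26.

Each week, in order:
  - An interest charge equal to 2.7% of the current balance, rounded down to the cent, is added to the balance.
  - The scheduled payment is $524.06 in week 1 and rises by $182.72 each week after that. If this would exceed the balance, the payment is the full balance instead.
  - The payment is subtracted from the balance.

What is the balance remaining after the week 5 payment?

Week 1: opening $3,561.26; interest $96.15 → $3,657.41; payment $524.06; balance $3,133.35
Week 2: opening $3,133.35; interest $84.60 → $3,217.95; payment $706.78; balance $2,511.17
Week 3: opening $2,511.17; interest $67.80 → $2,578.97; payment $889.50; balance $1,689.47
Week 4: opening $1,689.47; interest $45.61 → $1,735.08; payment $1,072.22; balance $662.86
Week 5: opening $662.86; interest $17.89 → $680.75; payment $680.75; balance $0.00

$0.00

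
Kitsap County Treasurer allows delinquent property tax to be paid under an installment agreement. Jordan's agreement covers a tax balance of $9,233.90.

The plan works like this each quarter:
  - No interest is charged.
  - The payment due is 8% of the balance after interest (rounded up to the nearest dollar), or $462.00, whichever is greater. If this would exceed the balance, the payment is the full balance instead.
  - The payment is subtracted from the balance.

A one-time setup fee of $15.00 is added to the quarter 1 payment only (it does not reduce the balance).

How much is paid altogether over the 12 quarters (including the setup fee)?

$6,425.00

Quarter 1: opening $9,233.90; payment $739.00 (+ $15.00 fee); balance $8,494.90
Quarter 2: opening $8,494.90; payment $680.00; balance $7,814.90
Quarter 3: opening $7,814.90; payment $626.00; balance $7,188.90
Quarter 4: opening $7,188.90; payment $576.00; balance $6,612.90
Quarter 5: opening $6,612.90; payment $530.00; balance $6,082.90
Quarter 6: opening $6,082.90; payment $487.00; balance $5,595.90
Quarter 7: opening $5,595.90; payment $462.00; balance $5,133.90
Quarter 8: opening $5,133.90; payment $462.00; balance $4,671.90
Quarter 9: opening $4,671.90; payment $462.00; balance $4,209.90
Quarter 10: opening $4,209.90; payment $462.00; balance $3,747.90
Quarter 11: opening $3,747.90; payment $462.00; balance $3,285.90
Quarter 12: opening $3,285.90; payment $462.00; balance $2,823.90
Total paid: $6,425.00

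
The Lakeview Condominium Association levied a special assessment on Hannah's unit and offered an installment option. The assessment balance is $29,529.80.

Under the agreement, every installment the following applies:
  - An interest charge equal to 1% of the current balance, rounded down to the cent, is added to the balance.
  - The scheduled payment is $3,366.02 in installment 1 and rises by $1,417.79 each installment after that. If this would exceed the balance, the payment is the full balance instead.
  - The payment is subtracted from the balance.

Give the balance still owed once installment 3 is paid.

Installment 1: $29,529.80 +$295.29 interest = $29,825.09; pay $3,366.02 → $26,459.07
Installment 2: $26,459.07 +$264.59 interest = $26,723.66; pay $4,783.81 → $21,939.85
Installment 3: $21,939.85 +$219.39 interest = $22,159.24; pay $6,201.60 → $15,957.64

$15,957.64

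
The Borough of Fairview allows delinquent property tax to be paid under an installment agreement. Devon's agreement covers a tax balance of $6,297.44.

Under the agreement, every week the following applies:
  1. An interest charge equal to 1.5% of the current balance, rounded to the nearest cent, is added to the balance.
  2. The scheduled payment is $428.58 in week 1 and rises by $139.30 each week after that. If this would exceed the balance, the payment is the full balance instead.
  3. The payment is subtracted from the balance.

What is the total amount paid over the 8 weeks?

$6,789.28

Week 1: opening $6,297.44; interest $94.46 → $6,391.90; payment $428.58; balance $5,963.32
Week 2: opening $5,963.32; interest $89.45 → $6,052.77; payment $567.88; balance $5,484.89
Week 3: opening $5,484.89; interest $82.27 → $5,567.16; payment $707.18; balance $4,859.98
Week 4: opening $4,859.98; interest $72.90 → $4,932.88; payment $846.48; balance $4,086.40
Week 5: opening $4,086.40; interest $61.30 → $4,147.70; payment $985.78; balance $3,161.92
Week 6: opening $3,161.92; interest $47.43 → $3,209.35; payment $1,125.08; balance $2,084.27
Week 7: opening $2,084.27; interest $31.26 → $2,115.53; payment $1,264.38; balance $851.15
Week 8: opening $851.15; interest $12.77 → $863.92; payment $863.92; balance $0.00
Total paid: $6,789.28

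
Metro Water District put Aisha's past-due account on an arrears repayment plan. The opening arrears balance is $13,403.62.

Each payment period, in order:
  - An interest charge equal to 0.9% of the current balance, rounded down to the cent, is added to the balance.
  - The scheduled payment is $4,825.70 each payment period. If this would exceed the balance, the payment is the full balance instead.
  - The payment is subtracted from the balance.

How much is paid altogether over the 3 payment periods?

$13,638.09

Payment period 1: opening $13,403.62; interest $120.63 → $13,524.25; payment $4,825.70; balance $8,698.55
Payment period 2: opening $8,698.55; interest $78.28 → $8,776.83; payment $4,825.70; balance $3,951.13
Payment period 3: opening $3,951.13; interest $35.56 → $3,986.69; payment $3,986.69; balance $0.00
Total paid: $13,638.09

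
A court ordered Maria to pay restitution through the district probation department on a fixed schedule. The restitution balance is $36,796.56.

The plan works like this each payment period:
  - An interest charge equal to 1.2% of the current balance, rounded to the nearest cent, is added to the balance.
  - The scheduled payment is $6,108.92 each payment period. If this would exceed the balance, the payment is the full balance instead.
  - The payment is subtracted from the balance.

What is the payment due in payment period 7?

$1,776.88

Payment period 1: opening $36,796.56; interest $441.56 → $37,238.12; payment $6,108.92; balance $31,129.20
Payment period 2: opening $31,129.20; interest $373.55 → $31,502.75; payment $6,108.92; balance $25,393.83
Payment period 3: opening $25,393.83; interest $304.73 → $25,698.56; payment $6,108.92; balance $19,589.64
Payment period 4: opening $19,589.64; interest $235.08 → $19,824.72; payment $6,108.92; balance $13,715.80
Payment period 5: opening $13,715.80; interest $164.59 → $13,880.39; payment $6,108.92; balance $7,771.47
Payment period 6: opening $7,771.47; interest $93.26 → $7,864.73; payment $6,108.92; balance $1,755.81
Payment period 7: opening $1,755.81; interest $21.07 → $1,776.88; payment $1,776.88; balance $0.00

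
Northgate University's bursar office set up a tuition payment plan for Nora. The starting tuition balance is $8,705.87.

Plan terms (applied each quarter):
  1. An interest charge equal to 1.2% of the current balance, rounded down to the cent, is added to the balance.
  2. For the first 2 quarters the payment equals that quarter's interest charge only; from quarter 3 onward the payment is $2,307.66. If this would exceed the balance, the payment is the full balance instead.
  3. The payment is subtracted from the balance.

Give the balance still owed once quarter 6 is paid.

Quarter 1: opening $8,705.87; interest $104.47 → $8,810.34; payment $104.47; balance $8,705.87
Quarter 2: opening $8,705.87; interest $104.47 → $8,810.34; payment $104.47; balance $8,705.87
Quarter 3: opening $8,705.87; interest $104.47 → $8,810.34; payment $2,307.66; balance $6,502.68
Quarter 4: opening $6,502.68; interest $78.03 → $6,580.71; payment $2,307.66; balance $4,273.05
Quarter 5: opening $4,273.05; interest $51.27 → $4,324.32; payment $2,307.66; balance $2,016.66
Quarter 6: opening $2,016.66; interest $24.19 → $2,040.85; payment $2,040.85; balance $0.00

$0.00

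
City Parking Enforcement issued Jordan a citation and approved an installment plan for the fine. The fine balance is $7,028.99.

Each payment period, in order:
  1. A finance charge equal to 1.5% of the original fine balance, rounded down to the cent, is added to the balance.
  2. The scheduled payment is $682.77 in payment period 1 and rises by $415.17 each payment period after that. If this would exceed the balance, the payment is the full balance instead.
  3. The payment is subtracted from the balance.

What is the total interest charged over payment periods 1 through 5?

# | Opening | Interest | Payment | End bal
1 | $7,028.99 | $105.43 | $682.77 | $6,451.65
2 | $6,451.65 | $105.43 | $1,097.94 | $5,459.14
3 | $5,459.14 | $105.43 | $1,513.11 | $4,051.46
4 | $4,051.46 | $105.43 | $1,928.28 | $2,228.61
5 | $2,228.61 | $105.43 | $2,334.04 | $0.00
Total interest: $105.43 + $105.43 + $105.43 + $105.43 + $105.43 = $527.15

$527.15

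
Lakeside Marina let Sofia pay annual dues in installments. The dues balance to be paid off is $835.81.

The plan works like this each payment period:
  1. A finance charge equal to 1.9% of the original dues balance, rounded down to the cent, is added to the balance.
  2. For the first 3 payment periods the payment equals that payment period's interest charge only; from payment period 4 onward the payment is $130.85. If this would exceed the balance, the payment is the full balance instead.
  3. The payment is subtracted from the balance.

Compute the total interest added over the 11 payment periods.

Payment period 1: $835.81 +$15.88 interest = $851.69; pay $15.88 → $835.81
Payment period 2: $835.81 +$15.88 interest = $851.69; pay $15.88 → $835.81
Payment period 3: $835.81 +$15.88 interest = $851.69; pay $15.88 → $835.81
Payment period 4: $835.81 +$15.88 interest = $851.69; pay $130.85 → $720.84
Payment period 5: $720.84 +$15.88 interest = $736.72; pay $130.85 → $605.87
Payment period 6: $605.87 +$15.88 interest = $621.75; pay $130.85 → $490.90
Payment period 7: $490.90 +$15.88 interest = $506.78; pay $130.85 → $375.93
Payment period 8: $375.93 +$15.88 interest = $391.81; pay $130.85 → $260.96
Payment period 9: $260.96 +$15.88 interest = $276.84; pay $130.85 → $145.99
Payment period 10: $145.99 +$15.88 interest = $161.87; pay $130.85 → $31.02
Payment period 11: $31.02 +$15.88 interest = $46.90; pay $46.90 → $0.00
Total interest: $15.88 + $15.88 + $15.88 + $15.88 + $15.88 + $15.88 + $15.88 + $15.88 + $15.88 + $15.88 + $15.88 = $174.68

$174.68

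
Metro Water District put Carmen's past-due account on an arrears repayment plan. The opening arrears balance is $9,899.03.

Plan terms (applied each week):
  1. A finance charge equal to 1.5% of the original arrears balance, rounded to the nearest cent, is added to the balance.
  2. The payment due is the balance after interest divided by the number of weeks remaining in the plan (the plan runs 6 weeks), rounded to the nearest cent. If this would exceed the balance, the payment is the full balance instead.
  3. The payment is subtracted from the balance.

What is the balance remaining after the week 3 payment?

Week 1: $9,899.03 +$148.49 interest = $10,047.52; pay $1,674.59 → $8,372.93
Week 2: $8,372.93 +$148.49 interest = $8,521.42; pay $1,704.28 → $6,817.14
Week 3: $6,817.14 +$148.49 interest = $6,965.63; pay $1,741.41 → $5,224.22

$5,224.22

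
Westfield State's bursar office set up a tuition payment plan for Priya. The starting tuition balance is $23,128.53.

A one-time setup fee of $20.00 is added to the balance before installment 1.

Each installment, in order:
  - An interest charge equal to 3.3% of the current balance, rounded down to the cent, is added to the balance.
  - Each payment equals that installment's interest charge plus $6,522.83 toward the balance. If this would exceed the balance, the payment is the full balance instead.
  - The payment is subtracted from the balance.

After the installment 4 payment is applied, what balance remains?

$0.00

# | Opening | Interest | Payment | End bal
1 | $23,148.53 | $763.90 | $7,286.73 | $16,625.70
2 | $16,625.70 | $548.64 | $7,071.47 | $10,102.87
3 | $10,102.87 | $333.39 | $6,856.22 | $3,580.04
4 | $3,580.04 | $118.14 | $3,698.18 | $0.00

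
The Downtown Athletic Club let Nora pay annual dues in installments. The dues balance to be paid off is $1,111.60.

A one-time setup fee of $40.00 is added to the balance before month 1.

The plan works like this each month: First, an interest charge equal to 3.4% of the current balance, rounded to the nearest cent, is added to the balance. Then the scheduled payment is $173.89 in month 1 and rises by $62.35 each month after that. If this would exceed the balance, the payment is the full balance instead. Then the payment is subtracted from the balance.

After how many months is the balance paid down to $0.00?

5

Month 1: opening $1,151.60; interest $39.15 → $1,190.75; payment $173.89; balance $1,016.86
Month 2: opening $1,016.86; interest $34.57 → $1,051.43; payment $236.24; balance $815.19
Month 3: opening $815.19; interest $27.72 → $842.91; payment $298.59; balance $544.32
Month 4: opening $544.32; interest $18.51 → $562.83; payment $360.94; balance $201.89
Month 5: opening $201.89; interest $6.86 → $208.75; payment $208.75; balance $0.00
Balance reaches $0.00 in month 5.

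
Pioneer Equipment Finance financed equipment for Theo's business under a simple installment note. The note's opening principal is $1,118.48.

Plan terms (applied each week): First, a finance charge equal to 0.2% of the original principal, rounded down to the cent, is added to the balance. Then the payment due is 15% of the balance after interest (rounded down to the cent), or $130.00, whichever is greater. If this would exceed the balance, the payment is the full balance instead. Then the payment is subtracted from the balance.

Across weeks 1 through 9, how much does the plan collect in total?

# | Opening | Interest | Payment | End bal
1 | $1,118.48 | $2.23 | $168.10 | $952.61
2 | $952.61 | $2.23 | $143.22 | $811.62
3 | $811.62 | $2.23 | $130.00 | $683.85
4 | $683.85 | $2.23 | $130.00 | $556.08
5 | $556.08 | $2.23 | $130.00 | $428.31
6 | $428.31 | $2.23 | $130.00 | $300.54
7 | $300.54 | $2.23 | $130.00 | $172.77
8 | $172.77 | $2.23 | $130.00 | $45.00
9 | $45.00 | $2.23 | $47.23 | $0.00
Total paid: $1,138.55

$1,138.55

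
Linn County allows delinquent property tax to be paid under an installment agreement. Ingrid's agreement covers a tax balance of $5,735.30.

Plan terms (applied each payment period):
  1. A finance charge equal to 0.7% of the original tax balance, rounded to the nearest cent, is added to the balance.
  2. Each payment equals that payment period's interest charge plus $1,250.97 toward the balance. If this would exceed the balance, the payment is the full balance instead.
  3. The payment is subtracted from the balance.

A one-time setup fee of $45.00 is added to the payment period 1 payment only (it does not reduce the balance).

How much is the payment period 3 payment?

Payment period 1: $5,735.30 +$40.15 interest = $5,775.45; pay $1,291.12 (+ $45.00 fee) → $4,484.33
Payment period 2: $4,484.33 +$40.15 interest = $4,524.48; pay $1,291.12 → $3,233.36
Payment period 3: $3,233.36 +$40.15 interest = $3,273.51; pay $1,291.12 → $1,982.39

$1,291.12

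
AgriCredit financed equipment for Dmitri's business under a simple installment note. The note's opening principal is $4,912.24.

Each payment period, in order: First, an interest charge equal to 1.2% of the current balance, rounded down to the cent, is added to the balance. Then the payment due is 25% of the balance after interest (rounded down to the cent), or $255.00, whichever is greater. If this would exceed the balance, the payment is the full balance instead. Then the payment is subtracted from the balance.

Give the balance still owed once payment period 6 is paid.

$939.14

Payment period 1: opening $4,912.24; interest $58.94 → $4,971.18; payment $1,242.79; balance $3,728.39
Payment period 2: opening $3,728.39; interest $44.74 → $3,773.13; payment $943.28; balance $2,829.85
Payment period 3: opening $2,829.85; interest $33.95 → $2,863.80; payment $715.95; balance $2,147.85
Payment period 4: opening $2,147.85; interest $25.77 → $2,173.62; payment $543.40; balance $1,630.22
Payment period 5: opening $1,630.22; interest $19.56 → $1,649.78; payment $412.44; balance $1,237.34
Payment period 6: opening $1,237.34; interest $14.84 → $1,252.18; payment $313.04; balance $939.14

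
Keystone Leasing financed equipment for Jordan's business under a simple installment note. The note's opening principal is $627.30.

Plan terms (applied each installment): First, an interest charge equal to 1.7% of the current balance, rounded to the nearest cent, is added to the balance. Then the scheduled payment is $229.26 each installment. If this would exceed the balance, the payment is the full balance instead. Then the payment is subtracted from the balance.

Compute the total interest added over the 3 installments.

Installment 1: opening $627.30; interest $10.66 → $637.96; payment $229.26; balance $408.70
Installment 2: opening $408.70; interest $6.95 → $415.65; payment $229.26; balance $186.39
Installment 3: opening $186.39; interest $3.17 → $189.56; payment $189.56; balance $0.00
Total interest: $10.66 + $6.95 + $3.17 = $20.78

$20.78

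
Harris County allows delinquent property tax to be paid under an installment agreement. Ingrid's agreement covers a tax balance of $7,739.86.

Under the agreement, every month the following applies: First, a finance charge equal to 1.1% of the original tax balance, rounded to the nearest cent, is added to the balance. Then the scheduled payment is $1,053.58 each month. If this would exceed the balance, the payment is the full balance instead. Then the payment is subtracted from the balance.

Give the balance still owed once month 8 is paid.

$0.00

Month 1: $7,739.86 +$85.14 interest = $7,825.00; pay $1,053.58 → $6,771.42
Month 2: $6,771.42 +$85.14 interest = $6,856.56; pay $1,053.58 → $5,802.98
Month 3: $5,802.98 +$85.14 interest = $5,888.12; pay $1,053.58 → $4,834.54
Month 4: $4,834.54 +$85.14 interest = $4,919.68; pay $1,053.58 → $3,866.10
Month 5: $3,866.10 +$85.14 interest = $3,951.24; pay $1,053.58 → $2,897.66
Month 6: $2,897.66 +$85.14 interest = $2,982.80; pay $1,053.58 → $1,929.22
Month 7: $1,929.22 +$85.14 interest = $2,014.36; pay $1,053.58 → $960.78
Month 8: $960.78 +$85.14 interest = $1,045.92; pay $1,045.92 → $0.00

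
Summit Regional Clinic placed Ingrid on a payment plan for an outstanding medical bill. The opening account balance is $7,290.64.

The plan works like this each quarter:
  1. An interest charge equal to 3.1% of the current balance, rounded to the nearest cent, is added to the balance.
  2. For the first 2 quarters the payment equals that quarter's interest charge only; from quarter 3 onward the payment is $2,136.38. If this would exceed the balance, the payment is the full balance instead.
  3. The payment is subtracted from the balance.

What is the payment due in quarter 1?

$226.01

Quarter 1: opening $7,290.64; interest $226.01 → $7,516.65; payment $226.01; balance $7,290.64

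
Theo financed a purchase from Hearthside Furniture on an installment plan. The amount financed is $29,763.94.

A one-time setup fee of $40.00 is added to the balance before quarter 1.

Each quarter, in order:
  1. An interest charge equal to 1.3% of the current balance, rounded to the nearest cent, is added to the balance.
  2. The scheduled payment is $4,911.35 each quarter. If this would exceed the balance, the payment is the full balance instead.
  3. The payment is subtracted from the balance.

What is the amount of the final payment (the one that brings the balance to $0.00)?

$1,785.87

Quarter 1: opening $29,803.94; interest $387.45 → $30,191.39; payment $4,911.35; balance $25,280.04
Quarter 2: opening $25,280.04; interest $328.64 → $25,608.68; payment $4,911.35; balance $20,697.33
Quarter 3: opening $20,697.33; interest $269.07 → $20,966.40; payment $4,911.35; balance $16,055.05
Quarter 4: opening $16,055.05; interest $208.72 → $16,263.77; payment $4,911.35; balance $11,352.42
Quarter 5: opening $11,352.42; interest $147.58 → $11,500.00; payment $4,911.35; balance $6,588.65
Quarter 6: opening $6,588.65; interest $85.65 → $6,674.30; payment $4,911.35; balance $1,762.95
Quarter 7: opening $1,762.95; interest $22.92 → $1,785.87; payment $1,785.87; balance $0.00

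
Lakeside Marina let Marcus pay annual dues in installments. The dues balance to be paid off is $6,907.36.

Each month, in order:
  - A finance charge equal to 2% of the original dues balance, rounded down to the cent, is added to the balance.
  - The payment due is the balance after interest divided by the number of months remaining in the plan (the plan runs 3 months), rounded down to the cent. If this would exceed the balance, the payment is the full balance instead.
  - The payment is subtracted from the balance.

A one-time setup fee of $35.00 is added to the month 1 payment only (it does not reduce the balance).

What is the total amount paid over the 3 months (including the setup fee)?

# | Opening | Interest | Payment | Fee | End bal
1 | $6,907.36 | $138.14 | $2,348.50 | $35.00 | $4,697.00
2 | $4,697.00 | $138.14 | $2,417.57 | — | $2,417.57
3 | $2,417.57 | $138.14 | $2,555.71 | — | $0.00
Total paid: $7,356.78

$7,356.78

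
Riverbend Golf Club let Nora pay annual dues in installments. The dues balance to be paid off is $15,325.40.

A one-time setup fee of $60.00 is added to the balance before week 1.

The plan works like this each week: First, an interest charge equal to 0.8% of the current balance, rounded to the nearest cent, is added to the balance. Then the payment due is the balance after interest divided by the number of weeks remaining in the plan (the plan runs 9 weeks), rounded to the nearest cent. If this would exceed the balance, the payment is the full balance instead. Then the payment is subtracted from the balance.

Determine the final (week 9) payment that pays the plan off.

$1,836.59

Week 1: $15,385.40 +$123.08 interest = $15,508.48; pay $1,723.16 → $13,785.32
Week 2: $13,785.32 +$110.28 interest = $13,895.60; pay $1,736.95 → $12,158.65
Week 3: $12,158.65 +$97.27 interest = $12,255.92; pay $1,750.85 → $10,505.07
Week 4: $10,505.07 +$84.04 interest = $10,589.11; pay $1,764.85 → $8,824.26
Week 5: $8,824.26 +$70.59 interest = $8,894.85; pay $1,778.97 → $7,115.88
Week 6: $7,115.88 +$56.93 interest = $7,172.81; pay $1,793.20 → $5,379.61
Week 7: $5,379.61 +$43.04 interest = $5,422.65; pay $1,807.55 → $3,615.10
Week 8: $3,615.10 +$28.92 interest = $3,644.02; pay $1,822.01 → $1,822.01
Week 9: $1,822.01 +$14.58 interest = $1,836.59; pay $1,836.59 → $0.00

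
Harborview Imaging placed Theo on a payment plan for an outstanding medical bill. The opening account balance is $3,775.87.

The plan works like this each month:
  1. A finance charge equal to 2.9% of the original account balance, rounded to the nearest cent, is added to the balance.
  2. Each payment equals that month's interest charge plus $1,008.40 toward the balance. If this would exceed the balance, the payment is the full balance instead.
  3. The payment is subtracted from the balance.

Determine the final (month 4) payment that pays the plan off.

$860.17

Month 1: $3,775.87 +$109.50 interest = $3,885.37; pay $1,117.90 → $2,767.47
Month 2: $2,767.47 +$109.50 interest = $2,876.97; pay $1,117.90 → $1,759.07
Month 3: $1,759.07 +$109.50 interest = $1,868.57; pay $1,117.90 → $750.67
Month 4: $750.67 +$109.50 interest = $860.17; pay $860.17 → $0.00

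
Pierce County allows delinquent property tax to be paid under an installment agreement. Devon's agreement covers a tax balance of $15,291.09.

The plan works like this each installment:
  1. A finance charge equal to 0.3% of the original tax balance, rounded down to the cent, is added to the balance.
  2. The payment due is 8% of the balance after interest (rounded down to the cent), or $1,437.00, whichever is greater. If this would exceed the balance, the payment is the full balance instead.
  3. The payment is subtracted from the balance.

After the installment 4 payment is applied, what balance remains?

# | Opening | Interest | Payment | End bal
1 | $15,291.09 | $45.87 | $1,437.00 | $13,899.96
2 | $13,899.96 | $45.87 | $1,437.00 | $12,508.83
3 | $12,508.83 | $45.87 | $1,437.00 | $11,117.70
4 | $11,117.70 | $45.87 | $1,437.00 | $9,726.57

$9,726.57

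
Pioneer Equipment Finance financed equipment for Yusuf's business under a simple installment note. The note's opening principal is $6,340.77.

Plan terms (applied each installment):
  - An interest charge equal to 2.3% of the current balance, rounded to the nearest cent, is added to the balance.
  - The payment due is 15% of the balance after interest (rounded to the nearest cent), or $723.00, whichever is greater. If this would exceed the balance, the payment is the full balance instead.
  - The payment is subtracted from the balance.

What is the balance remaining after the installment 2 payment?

$4,794.37

Installment 1: $6,340.77 +$145.84 interest = $6,486.61; pay $972.99 → $5,513.62
Installment 2: $5,513.62 +$126.81 interest = $5,640.43; pay $846.06 → $4,794.37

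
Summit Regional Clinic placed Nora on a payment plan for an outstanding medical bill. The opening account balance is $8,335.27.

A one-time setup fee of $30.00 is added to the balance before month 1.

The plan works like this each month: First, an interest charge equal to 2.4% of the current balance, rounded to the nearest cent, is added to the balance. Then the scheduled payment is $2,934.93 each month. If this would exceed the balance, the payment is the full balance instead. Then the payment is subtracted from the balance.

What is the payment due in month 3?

$2,899.28

Month 1: opening $8,365.27; interest $200.77 → $8,566.04; payment $2,934.93; balance $5,631.11
Month 2: opening $5,631.11; interest $135.15 → $5,766.26; payment $2,934.93; balance $2,831.33
Month 3: opening $2,831.33; interest $67.95 → $2,899.28; payment $2,899.28; balance $0.00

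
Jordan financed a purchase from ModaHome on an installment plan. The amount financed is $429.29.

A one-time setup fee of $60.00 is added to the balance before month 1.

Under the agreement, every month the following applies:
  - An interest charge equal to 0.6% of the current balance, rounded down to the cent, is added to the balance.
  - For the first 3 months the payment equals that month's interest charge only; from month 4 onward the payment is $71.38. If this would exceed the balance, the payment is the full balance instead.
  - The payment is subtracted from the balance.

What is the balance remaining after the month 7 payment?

$213.02

# | Opening | Interest | Payment | End bal
1 | $489.29 | $2.93 | $2.93 | $489.29
2 | $489.29 | $2.93 | $2.93 | $489.29
3 | $489.29 | $2.93 | $2.93 | $489.29
4 | $489.29 | $2.93 | $71.38 | $420.84
5 | $420.84 | $2.52 | $71.38 | $351.98
6 | $351.98 | $2.11 | $71.38 | $282.71
7 | $282.71 | $1.69 | $71.38 | $213.02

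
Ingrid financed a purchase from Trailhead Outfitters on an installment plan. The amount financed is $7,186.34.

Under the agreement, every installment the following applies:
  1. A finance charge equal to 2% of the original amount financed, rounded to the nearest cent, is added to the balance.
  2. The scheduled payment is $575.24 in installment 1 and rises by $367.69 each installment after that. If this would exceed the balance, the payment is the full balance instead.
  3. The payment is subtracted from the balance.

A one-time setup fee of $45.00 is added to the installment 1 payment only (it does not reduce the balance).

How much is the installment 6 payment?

$1,495.62

# | Opening | Interest | Payment | Fee | End bal
1 | $7,186.34 | $143.73 | $575.24 | $45.00 | $6,754.83
2 | $6,754.83 | $143.73 | $942.93 | — | $5,955.63
3 | $5,955.63 | $143.73 | $1,310.62 | — | $4,788.74
4 | $4,788.74 | $143.73 | $1,678.31 | — | $3,254.16
5 | $3,254.16 | $143.73 | $2,046.00 | — | $1,351.89
6 | $1,351.89 | $143.73 | $1,495.62 | — | $0.00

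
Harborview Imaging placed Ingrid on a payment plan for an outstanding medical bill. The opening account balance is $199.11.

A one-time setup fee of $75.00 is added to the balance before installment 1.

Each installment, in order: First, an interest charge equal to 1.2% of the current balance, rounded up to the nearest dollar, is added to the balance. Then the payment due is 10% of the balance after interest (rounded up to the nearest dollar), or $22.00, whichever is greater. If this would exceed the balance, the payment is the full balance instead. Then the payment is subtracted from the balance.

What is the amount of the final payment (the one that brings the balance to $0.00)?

$8.11

Installment 1: $274.11 +$4.00 interest = $278.11; pay $28.00 → $250.11
Installment 2: $250.11 +$4.00 interest = $254.11; pay $26.00 → $228.11
Installment 3: $228.11 +$3.00 interest = $231.11; pay $24.00 → $207.11
Installment 4: $207.11 +$3.00 interest = $210.11; pay $22.00 → $188.11
Installment 5: $188.11 +$3.00 interest = $191.11; pay $22.00 → $169.11
Installment 6: $169.11 +$3.00 interest = $172.11; pay $22.00 → $150.11
Installment 7: $150.11 +$2.00 interest = $152.11; pay $22.00 → $130.11
Installment 8: $130.11 +$2.00 interest = $132.11; pay $22.00 → $110.11
Installment 9: $110.11 +$2.00 interest = $112.11; pay $22.00 → $90.11
Installment 10: $90.11 +$2.00 interest = $92.11; pay $22.00 → $70.11
Installment 11: $70.11 +$1.00 interest = $71.11; pay $22.00 → $49.11
Installment 12: $49.11 +$1.00 interest = $50.11; pay $22.00 → $28.11
Installment 13: $28.11 +$1.00 interest = $29.11; pay $22.00 → $7.11
Installment 14: $7.11 +$1.00 interest = $8.11; pay $8.11 → $0.00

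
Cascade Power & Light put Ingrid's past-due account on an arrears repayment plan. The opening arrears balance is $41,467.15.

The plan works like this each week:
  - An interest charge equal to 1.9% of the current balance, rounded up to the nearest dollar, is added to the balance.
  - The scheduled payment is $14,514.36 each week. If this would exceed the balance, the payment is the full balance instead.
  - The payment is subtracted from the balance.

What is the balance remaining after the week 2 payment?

$13,754.43

# | Opening | Interest | Payment | End bal
1 | $41,467.15 | $788.00 | $14,514.36 | $27,740.79
2 | $27,740.79 | $528.00 | $14,514.36 | $13,754.43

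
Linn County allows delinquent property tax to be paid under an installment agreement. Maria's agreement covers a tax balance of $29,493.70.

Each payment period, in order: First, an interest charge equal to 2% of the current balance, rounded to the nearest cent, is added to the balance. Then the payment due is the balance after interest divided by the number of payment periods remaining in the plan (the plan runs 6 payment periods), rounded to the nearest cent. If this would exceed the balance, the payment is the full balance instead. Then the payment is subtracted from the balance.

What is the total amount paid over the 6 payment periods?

Payment period 1: opening $29,493.70; interest $589.87 → $30,083.57; payment $5,013.93; balance $25,069.64
Payment period 2: opening $25,069.64; interest $501.39 → $25,571.03; payment $5,114.21; balance $20,456.82
Payment period 3: opening $20,456.82; interest $409.14 → $20,865.96; payment $5,216.49; balance $15,649.47
Payment period 4: opening $15,649.47; interest $312.99 → $15,962.46; payment $5,320.82; balance $10,641.64
Payment period 5: opening $10,641.64; interest $212.83 → $10,854.47; payment $5,427.24; balance $5,427.23
Payment period 6: opening $5,427.23; interest $108.54 → $5,535.77; payment $5,535.77; balance $0.00
Total paid: $31,628.46

$31,628.46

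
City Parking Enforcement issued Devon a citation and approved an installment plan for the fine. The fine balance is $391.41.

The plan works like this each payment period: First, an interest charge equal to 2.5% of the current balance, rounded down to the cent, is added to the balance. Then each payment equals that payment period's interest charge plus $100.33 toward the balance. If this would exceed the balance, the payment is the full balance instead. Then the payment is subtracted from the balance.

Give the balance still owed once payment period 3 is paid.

$90.42

# | Opening | Interest | Payment | End bal
1 | $391.41 | $9.78 | $110.11 | $291.08
2 | $291.08 | $7.27 | $107.60 | $190.75
3 | $190.75 | $4.76 | $105.09 | $90.42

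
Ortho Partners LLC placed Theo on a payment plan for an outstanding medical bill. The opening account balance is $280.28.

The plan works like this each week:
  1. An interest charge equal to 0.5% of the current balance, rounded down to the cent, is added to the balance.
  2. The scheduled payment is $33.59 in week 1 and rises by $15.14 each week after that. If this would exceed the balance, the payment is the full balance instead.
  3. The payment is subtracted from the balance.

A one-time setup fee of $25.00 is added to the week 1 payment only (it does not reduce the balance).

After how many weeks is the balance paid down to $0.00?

5

Week 1: $280.28 +$1.40 interest = $281.68; pay $33.59 (+ $25.00 fee) → $248.09
Week 2: $248.09 +$1.24 interest = $249.33; pay $48.73 → $200.60
Week 3: $200.60 +$1.00 interest = $201.60; pay $63.87 → $137.73
Week 4: $137.73 +$0.68 interest = $138.41; pay $79.01 → $59.40
Week 5: $59.40 +$0.29 interest = $59.69; pay $59.69 → $0.00
Balance reaches $0.00 in week 5.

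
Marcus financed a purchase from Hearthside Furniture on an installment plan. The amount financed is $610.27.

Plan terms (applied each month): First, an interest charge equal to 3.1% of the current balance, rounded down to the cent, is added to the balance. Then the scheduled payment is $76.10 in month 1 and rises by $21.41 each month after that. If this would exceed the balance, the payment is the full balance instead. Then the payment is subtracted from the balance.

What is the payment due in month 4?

$140.33

Month 1: $610.27 +$18.91 interest = $629.18; pay $76.10 → $553.08
Month 2: $553.08 +$17.14 interest = $570.22; pay $97.51 → $472.71
Month 3: $472.71 +$14.65 interest = $487.36; pay $118.92 → $368.44
Month 4: $368.44 +$11.42 interest = $379.86; pay $140.33 → $239.53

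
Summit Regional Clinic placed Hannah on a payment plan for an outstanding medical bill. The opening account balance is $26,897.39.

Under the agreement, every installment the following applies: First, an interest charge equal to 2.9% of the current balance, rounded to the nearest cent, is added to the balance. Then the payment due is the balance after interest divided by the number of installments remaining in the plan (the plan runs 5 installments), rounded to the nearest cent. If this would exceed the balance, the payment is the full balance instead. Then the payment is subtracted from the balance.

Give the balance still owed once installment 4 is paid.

$6,031.17

Installment 1: $26,897.39 +$780.02 interest = $27,677.41; pay $5,535.48 → $22,141.93
Installment 2: $22,141.93 +$642.12 interest = $22,784.05; pay $5,696.01 → $17,088.04
Installment 3: $17,088.04 +$495.55 interest = $17,583.59; pay $5,861.20 → $11,722.39
Installment 4: $11,722.39 +$339.95 interest = $12,062.34; pay $6,031.17 → $6,031.17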